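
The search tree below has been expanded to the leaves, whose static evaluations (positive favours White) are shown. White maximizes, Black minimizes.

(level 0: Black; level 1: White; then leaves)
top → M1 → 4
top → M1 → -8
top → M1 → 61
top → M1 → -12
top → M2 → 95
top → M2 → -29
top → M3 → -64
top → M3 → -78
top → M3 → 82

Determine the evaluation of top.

61

M1 (White): max(4, -8, 61, -12) = 61
M2 (White): max(95, -29) = 95
M3 (White): max(-64, -78, 82) = 82
top (Black): min(61, 95, 82) = 61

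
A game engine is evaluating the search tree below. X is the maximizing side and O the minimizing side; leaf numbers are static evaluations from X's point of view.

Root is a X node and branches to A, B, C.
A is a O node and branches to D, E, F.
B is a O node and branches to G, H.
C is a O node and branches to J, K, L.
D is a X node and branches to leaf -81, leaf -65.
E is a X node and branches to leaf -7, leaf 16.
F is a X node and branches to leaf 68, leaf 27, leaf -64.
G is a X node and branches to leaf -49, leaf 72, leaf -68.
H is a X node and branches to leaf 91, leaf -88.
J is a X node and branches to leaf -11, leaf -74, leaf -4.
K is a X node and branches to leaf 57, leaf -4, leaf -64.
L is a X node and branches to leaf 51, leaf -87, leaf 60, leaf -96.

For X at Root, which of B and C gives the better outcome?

B

G (X): max(-49, 72, -68) = 72
H (X): max(91, -88) = 91
B (O): min(72, 91) = 72
J (X): max(-11, -74, -4) = -4
K (X): max(57, -4, -64) = 57
L (X): max(51, -87, 60, -96) = 60
C (O): min(-4, 57, 60) = -4
X prefers the higher value; B=72, C=-4. B is better since 72 > -4.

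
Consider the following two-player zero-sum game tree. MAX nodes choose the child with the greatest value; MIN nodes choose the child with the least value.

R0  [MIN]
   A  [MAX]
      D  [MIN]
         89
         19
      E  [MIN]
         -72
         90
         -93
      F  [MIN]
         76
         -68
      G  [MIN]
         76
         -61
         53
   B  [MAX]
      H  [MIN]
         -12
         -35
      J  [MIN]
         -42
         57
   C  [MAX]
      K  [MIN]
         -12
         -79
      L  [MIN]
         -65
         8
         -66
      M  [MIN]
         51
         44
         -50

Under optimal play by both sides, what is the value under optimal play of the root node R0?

-50

D (MIN): min(89, 19) = 19
E (MIN): min(-72, 90, -93) = -93
F (MIN): min(76, -68) = -68
G (MIN): min(76, -61, 53) = -61
A (MAX): max(19, -93, -68, -61) = 19
H (MIN): min(-12, -35) = -35
J (MIN): min(-42, 57) = -42
B (MAX): max(-35, -42) = -35
K (MIN): min(-12, -79) = -79
L (MIN): min(-65, 8, -66) = -66
M (MIN): min(51, 44, -50) = -50
C (MAX): max(-79, -66, -50) = -50
R0 (MIN): min(19, -35, -50) = -50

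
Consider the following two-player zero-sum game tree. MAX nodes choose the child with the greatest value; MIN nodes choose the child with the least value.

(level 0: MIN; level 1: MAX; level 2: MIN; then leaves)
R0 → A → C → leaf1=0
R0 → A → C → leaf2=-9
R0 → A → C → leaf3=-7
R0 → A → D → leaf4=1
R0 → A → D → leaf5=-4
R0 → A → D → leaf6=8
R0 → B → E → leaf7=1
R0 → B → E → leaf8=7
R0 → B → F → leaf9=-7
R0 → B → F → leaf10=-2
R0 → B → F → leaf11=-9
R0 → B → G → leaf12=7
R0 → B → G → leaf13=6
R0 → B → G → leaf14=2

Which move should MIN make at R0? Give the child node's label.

C (MIN): min(0, -9, -7) = -9
D (MIN): min(1, -4, 8) = -4
A (MAX): max(-9, -4) = -4
E (MIN): min(1, 7) = 1
F (MIN): min(-7, -2, -9) = -9
G (MIN): min(7, 6, 2) = 2
B (MAX): max(1, -9, 2) = 2
R0 (MIN): min(-4, 2) = -4
MIN at R0 wants the lowest of {A=-4, B=2}, so chooses A.

A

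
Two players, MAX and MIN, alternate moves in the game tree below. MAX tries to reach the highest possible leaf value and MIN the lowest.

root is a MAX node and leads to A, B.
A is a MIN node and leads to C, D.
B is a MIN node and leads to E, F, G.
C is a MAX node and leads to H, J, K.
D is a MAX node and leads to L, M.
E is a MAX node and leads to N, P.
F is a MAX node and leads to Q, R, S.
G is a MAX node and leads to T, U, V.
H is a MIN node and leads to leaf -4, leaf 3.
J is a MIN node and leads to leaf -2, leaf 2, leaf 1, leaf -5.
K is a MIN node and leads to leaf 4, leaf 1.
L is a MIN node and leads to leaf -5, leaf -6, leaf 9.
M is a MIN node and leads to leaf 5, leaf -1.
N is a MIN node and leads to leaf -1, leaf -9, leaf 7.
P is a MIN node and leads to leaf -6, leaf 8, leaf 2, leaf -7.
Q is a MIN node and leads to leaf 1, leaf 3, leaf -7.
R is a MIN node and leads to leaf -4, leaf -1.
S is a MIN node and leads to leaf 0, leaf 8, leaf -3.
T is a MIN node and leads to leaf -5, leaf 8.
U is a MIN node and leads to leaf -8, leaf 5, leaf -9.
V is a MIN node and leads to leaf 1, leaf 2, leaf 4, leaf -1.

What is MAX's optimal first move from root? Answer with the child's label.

A

H (MIN): min(-4, 3) = -4
J (MIN): min(-2, 2, 1, -5) = -5
K (MIN): min(4, 1) = 1
C (MAX): max(-4, -5, 1) = 1
L (MIN): min(-5, -6, 9) = -6
M (MIN): min(5, -1) = -1
D (MAX): max(-6, -1) = -1
A (MIN): min(1, -1) = -1
N (MIN): min(-1, -9, 7) = -9
P (MIN): min(-6, 8, 2, -7) = -7
E (MAX): max(-9, -7) = -7
Q (MIN): min(1, 3, -7) = -7
R (MIN): min(-4, -1) = -4
S (MIN): min(0, 8, -3) = -3
F (MAX): max(-7, -4, -3) = -3
T (MIN): min(-5, 8) = -5
U (MIN): min(-8, 5, -9) = -9
V (MIN): min(1, 2, 4, -1) = -1
G (MAX): max(-5, -9, -1) = -1
B (MIN): min(-7, -3, -1) = -7
root (MAX): max(-1, -7) = -1
MAX at root wants the highest of {A=-1, B=-7}, so chooses A.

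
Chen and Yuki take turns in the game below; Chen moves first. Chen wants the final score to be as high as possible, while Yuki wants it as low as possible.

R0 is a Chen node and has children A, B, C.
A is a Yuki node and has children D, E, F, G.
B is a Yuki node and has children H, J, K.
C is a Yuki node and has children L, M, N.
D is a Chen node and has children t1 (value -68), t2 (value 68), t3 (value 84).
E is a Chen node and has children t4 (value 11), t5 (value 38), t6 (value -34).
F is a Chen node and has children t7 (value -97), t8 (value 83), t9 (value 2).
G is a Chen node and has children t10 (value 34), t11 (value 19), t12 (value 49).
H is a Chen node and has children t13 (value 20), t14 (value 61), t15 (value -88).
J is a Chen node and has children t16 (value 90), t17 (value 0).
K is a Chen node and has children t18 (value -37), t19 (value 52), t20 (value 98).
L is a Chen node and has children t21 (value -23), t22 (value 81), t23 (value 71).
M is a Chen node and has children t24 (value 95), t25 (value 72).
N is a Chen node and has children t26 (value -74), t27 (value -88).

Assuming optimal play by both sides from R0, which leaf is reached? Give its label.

t14

D (Chen): max(-68, 68, 84) = 84
E (Chen): max(11, 38, -34) = 38
F (Chen): max(-97, 83, 2) = 83
G (Chen): max(34, 19, 49) = 49
A (Yuki): min(84, 38, 83, 49) = 38
H (Chen): max(20, 61, -88) = 61
J (Chen): max(90, 0) = 90
K (Chen): max(-37, 52, 98) = 98
B (Yuki): min(61, 90, 98) = 61
L (Chen): max(-23, 81, 71) = 81
M (Chen): max(95, 72) = 95
N (Chen): max(-74, -88) = -74
C (Yuki): min(81, 95, -74) = -74
R0 (Chen): max(38, 61, -74) = 61
At R0, Chen picks B (highest: 61).
At B, Yuki picks H (lowest: 61).
At H, Chen picks t14 (highest: 61).
Terminal value 61.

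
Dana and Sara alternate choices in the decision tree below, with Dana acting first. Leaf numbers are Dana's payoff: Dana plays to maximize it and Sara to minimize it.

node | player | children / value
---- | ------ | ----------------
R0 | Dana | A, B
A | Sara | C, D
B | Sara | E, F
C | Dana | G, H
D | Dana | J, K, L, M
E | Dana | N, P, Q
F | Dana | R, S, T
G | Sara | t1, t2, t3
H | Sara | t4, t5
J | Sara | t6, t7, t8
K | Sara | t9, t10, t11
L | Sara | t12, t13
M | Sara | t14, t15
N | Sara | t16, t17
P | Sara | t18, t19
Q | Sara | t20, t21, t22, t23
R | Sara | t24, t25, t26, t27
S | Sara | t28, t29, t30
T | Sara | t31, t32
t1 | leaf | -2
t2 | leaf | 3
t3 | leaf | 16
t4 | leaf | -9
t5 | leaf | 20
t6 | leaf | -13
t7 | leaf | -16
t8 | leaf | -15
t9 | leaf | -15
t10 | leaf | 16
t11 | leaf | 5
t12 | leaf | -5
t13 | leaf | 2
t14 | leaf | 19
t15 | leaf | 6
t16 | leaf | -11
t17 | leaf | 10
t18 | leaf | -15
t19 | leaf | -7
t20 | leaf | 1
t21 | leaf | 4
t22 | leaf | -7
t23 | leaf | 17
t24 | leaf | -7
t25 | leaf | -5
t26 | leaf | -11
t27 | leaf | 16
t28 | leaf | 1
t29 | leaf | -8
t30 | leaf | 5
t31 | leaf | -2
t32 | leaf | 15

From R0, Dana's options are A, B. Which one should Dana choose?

G (Sara): min(-2, 3, 16) = -2
H (Sara): min(-9, 20) = -9
C (Dana): max(-2, -9) = -2
J (Sara): min(-13, -16, -15) = -16
K (Sara): min(-15, 16, 5) = -15
L (Sara): min(-5, 2) = -5
M (Sara): min(19, 6) = 6
D (Dana): max(-16, -15, -5, 6) = 6
A (Sara): min(-2, 6) = -2
N (Sara): min(-11, 10) = -11
P (Sara): min(-15, -7) = -15
Q (Sara): min(1, 4, -7, 17) = -7
E (Dana): max(-11, -15, -7) = -7
R (Sara): min(-7, -5, -11, 16) = -11
S (Sara): min(1, -8, 5) = -8
T (Sara): min(-2, 15) = -2
F (Dana): max(-11, -8, -2) = -2
B (Sara): min(-7, -2) = -7
R0 (Dana): max(-2, -7) = -2
Dana at R0 wants the highest of {A=-2, B=-7}, so chooses A.

A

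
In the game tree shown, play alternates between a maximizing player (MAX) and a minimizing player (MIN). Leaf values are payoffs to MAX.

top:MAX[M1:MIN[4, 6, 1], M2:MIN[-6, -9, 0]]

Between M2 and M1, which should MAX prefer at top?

M2 (MIN): min(-6, -9, 0) = -9
M1 (MIN): min(4, 6, 1) = 1
MAX prefers the higher value; M2=-9, M1=1. M1 is better since 1 > -9.

M1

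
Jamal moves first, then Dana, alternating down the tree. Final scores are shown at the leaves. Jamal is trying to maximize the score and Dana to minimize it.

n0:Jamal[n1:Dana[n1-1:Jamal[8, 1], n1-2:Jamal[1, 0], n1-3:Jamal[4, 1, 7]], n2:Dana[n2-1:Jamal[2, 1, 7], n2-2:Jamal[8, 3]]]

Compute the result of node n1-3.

n1-3 (Jamal): max(4, 1, 7) = 7

7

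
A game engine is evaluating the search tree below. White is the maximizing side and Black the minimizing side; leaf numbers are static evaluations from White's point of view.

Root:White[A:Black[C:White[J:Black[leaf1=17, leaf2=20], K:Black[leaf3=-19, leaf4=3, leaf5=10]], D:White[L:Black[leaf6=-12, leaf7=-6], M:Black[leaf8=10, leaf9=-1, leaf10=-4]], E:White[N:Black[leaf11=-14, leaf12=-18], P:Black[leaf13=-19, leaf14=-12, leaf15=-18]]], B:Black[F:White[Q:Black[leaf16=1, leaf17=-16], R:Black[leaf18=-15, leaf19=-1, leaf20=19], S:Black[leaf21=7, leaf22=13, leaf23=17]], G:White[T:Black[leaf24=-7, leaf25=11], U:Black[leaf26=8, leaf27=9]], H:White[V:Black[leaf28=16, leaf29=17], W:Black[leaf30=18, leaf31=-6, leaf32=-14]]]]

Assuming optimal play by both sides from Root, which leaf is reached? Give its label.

leaf21

J (Black): min(17, 20) = 17
K (Black): min(-19, 3, 10) = -19
C (White): max(17, -19) = 17
L (Black): min(-12, -6) = -12
M (Black): min(10, -1, -4) = -4
D (White): max(-12, -4) = -4
N (Black): min(-14, -18) = -18
P (Black): min(-19, -12, -18) = -19
E (White): max(-18, -19) = -18
A (Black): min(17, -4, -18) = -18
Q (Black): min(1, -16) = -16
R (Black): min(-15, -1, 19) = -15
S (Black): min(7, 13, 17) = 7
F (White): max(-16, -15, 7) = 7
T (Black): min(-7, 11) = -7
U (Black): min(8, 9) = 8
G (White): max(-7, 8) = 8
V (Black): min(16, 17) = 16
W (Black): min(18, -6, -14) = -14
H (White): max(16, -14) = 16
B (Black): min(7, 8, 16) = 7
Root (White): max(-18, 7) = 7
At Root, White picks B (highest: 7).
At B, Black picks F (lowest: 7).
At F, White picks S (highest: 7).
At S, Black picks leaf21 (lowest: 7).
Terminal value 7.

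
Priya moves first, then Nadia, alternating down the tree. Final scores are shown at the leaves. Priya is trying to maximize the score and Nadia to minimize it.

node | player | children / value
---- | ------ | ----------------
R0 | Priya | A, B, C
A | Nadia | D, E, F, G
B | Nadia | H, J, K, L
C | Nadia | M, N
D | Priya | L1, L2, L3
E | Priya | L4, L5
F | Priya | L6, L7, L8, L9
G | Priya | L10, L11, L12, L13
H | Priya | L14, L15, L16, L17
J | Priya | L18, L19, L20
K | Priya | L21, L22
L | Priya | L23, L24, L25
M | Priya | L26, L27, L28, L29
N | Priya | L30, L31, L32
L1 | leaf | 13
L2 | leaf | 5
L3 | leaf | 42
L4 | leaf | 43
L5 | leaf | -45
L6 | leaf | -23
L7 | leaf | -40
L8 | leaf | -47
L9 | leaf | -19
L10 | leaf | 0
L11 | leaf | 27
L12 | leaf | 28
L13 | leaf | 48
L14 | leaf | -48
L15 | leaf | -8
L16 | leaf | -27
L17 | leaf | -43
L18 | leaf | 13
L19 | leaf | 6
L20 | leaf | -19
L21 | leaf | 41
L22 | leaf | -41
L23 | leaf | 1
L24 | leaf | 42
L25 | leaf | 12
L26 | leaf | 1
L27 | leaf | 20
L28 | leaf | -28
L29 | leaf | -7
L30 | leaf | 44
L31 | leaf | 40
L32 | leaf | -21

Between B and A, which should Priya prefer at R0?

H (Priya): max(-48, -8, -27, -43) = -8
J (Priya): max(13, 6, -19) = 13
K (Priya): max(41, -41) = 41
L (Priya): max(1, 42, 12) = 42
B (Nadia): min(-8, 13, 41, 42) = -8
D (Priya): max(13, 5, 42) = 42
E (Priya): max(43, -45) = 43
F (Priya): max(-23, -40, -47, -19) = -19
G (Priya): max(0, 27, 28, 48) = 48
A (Nadia): min(42, 43, -19, 48) = -19
Priya prefers the higher value; B=-8, A=-19. B is better since -8 > -19.

B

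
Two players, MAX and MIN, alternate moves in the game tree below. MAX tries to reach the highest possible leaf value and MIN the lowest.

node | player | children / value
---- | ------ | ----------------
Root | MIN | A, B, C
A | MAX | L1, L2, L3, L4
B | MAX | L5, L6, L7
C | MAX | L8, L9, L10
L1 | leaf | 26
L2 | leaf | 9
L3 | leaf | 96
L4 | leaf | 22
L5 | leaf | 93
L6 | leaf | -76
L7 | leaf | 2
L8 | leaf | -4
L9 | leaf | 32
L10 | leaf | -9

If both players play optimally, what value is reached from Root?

A (MAX): max(26, 9, 96, 22) = 96
B (MAX): max(93, -76, 2) = 93
C (MAX): max(-4, 32, -9) = 32
Root (MIN): min(96, 93, 32) = 32

32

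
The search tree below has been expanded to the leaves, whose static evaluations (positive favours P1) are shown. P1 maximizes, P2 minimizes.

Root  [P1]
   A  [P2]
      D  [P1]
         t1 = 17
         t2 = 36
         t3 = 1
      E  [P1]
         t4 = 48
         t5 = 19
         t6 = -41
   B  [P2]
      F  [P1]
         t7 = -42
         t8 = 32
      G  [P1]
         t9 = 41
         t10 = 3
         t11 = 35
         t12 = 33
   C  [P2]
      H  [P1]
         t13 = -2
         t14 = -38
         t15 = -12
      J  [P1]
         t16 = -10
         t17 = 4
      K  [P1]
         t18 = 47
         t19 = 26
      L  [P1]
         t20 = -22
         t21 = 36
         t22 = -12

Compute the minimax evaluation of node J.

J (P1): max(-10, 4) = 4

4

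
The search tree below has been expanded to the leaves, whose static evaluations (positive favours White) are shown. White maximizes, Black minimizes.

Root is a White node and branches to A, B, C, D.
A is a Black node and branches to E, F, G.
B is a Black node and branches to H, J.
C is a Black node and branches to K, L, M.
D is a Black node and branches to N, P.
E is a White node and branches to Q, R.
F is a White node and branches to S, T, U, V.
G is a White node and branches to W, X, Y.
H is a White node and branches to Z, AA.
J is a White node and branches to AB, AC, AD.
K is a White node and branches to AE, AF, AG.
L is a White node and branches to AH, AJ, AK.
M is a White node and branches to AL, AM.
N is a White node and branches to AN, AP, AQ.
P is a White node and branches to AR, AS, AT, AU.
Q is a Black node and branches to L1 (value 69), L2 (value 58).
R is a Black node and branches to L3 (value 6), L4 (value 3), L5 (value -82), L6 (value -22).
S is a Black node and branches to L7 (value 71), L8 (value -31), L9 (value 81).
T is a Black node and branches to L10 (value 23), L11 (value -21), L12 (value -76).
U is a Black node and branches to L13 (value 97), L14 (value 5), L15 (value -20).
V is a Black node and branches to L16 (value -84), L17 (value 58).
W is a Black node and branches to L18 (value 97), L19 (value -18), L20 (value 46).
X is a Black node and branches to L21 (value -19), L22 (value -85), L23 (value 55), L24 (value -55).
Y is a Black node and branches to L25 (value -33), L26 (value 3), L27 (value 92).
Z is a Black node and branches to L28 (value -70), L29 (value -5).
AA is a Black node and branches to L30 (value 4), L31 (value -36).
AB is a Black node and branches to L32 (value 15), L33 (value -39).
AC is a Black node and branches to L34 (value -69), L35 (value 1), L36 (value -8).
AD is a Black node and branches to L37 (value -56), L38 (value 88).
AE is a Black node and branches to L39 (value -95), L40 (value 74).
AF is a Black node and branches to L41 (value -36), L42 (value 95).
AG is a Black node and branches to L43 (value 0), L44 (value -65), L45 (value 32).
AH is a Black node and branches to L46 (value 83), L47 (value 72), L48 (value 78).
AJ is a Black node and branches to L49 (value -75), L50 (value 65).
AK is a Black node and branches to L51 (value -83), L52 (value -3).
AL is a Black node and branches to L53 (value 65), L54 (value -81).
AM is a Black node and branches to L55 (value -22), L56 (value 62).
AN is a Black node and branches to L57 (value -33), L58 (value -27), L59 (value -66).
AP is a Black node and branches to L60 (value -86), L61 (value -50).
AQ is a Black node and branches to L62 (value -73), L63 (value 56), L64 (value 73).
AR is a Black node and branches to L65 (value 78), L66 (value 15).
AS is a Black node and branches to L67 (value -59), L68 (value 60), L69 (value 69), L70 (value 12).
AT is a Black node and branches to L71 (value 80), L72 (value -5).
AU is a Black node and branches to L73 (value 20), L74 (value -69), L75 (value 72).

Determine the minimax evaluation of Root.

-20

Q (Black): min(69, 58) = 58
R (Black): min(6, 3, -82, -22) = -82
E (White): max(58, -82) = 58
S (Black): min(71, -31, 81) = -31
T (Black): min(23, -21, -76) = -76
U (Black): min(97, 5, -20) = -20
V (Black): min(-84, 58) = -84
F (White): max(-31, -76, -20, -84) = -20
W (Black): min(97, -18, 46) = -18
X (Black): min(-19, -85, 55, -55) = -85
Y (Black): min(-33, 3, 92) = -33
G (White): max(-18, -85, -33) = -18
A (Black): min(58, -20, -18) = -20
Z (Black): min(-70, -5) = -70
AA (Black): min(4, -36) = -36
H (White): max(-70, -36) = -36
AB (Black): min(15, -39) = -39
AC (Black): min(-69, 1, -8) = -69
AD (Black): min(-56, 88) = -56
J (White): max(-39, -69, -56) = -39
B (Black): min(-36, -39) = -39
AE (Black): min(-95, 74) = -95
AF (Black): min(-36, 95) = -36
AG (Black): min(0, -65, 32) = -65
K (White): max(-95, -36, -65) = -36
AH (Black): min(83, 72, 78) = 72
AJ (Black): min(-75, 65) = -75
AK (Black): min(-83, -3) = -83
L (White): max(72, -75, -83) = 72
AL (Black): min(65, -81) = -81
AM (Black): min(-22, 62) = -22
M (White): max(-81, -22) = -22
C (Black): min(-36, 72, -22) = -36
AN (Black): min(-33, -27, -66) = -66
AP (Black): min(-86, -50) = -86
AQ (Black): min(-73, 56, 73) = -73
N (White): max(-66, -86, -73) = -66
AR (Black): min(78, 15) = 15
AS (Black): min(-59, 60, 69, 12) = -59
AT (Black): min(80, -5) = -5
AU (Black): min(20, -69, 72) = -69
P (White): max(15, -59, -5, -69) = 15
D (Black): min(-66, 15) = -66
Root (White): max(-20, -39, -36, -66) = -20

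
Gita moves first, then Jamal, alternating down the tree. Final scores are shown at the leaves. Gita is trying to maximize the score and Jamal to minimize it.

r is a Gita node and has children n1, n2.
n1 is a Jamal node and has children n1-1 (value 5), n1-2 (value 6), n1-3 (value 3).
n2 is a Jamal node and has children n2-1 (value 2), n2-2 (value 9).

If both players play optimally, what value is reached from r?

3

n1 (Jamal): min(5, 6, 3) = 3
n2 (Jamal): min(2, 9) = 2
r (Gita): max(3, 2) = 3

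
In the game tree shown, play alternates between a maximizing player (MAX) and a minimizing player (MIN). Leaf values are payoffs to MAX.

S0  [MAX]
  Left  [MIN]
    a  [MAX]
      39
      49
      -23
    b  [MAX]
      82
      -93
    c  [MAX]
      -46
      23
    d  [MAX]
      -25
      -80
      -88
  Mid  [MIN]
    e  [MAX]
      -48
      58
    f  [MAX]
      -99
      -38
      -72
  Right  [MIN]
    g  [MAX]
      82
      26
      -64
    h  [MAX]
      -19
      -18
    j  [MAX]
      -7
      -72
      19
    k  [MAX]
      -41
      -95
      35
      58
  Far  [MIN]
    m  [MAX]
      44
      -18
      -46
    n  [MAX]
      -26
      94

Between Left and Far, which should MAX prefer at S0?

Far

a (MAX): max(39, 49, -23) = 49
b (MAX): max(82, -93) = 82
c (MAX): max(-46, 23) = 23
d (MAX): max(-25, -80, -88) = -25
Left (MIN): min(49, 82, 23, -25) = -25
m (MAX): max(44, -18, -46) = 44
n (MAX): max(-26, 94) = 94
Far (MIN): min(44, 94) = 44
MAX prefers the higher value; Left=-25, Far=44. Far is better since 44 > -25.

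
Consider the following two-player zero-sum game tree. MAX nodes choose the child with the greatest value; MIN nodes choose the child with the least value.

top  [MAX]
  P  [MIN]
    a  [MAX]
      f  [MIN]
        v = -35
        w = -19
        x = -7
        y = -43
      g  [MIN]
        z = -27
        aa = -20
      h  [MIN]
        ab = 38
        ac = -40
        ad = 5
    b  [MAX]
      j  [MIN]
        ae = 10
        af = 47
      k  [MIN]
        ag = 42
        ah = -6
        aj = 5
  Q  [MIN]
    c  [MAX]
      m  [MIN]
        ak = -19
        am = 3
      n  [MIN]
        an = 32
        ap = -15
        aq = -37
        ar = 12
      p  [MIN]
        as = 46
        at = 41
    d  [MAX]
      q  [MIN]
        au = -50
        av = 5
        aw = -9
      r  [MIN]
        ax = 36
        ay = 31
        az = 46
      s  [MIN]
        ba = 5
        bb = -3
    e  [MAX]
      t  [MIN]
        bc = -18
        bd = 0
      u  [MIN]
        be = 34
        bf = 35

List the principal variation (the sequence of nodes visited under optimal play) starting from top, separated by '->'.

top -> Q -> d -> r -> ay

f (MIN): min(-35, -19, -7, -43) = -43
g (MIN): min(-27, -20) = -27
h (MIN): min(38, -40, 5) = -40
a (MAX): max(-43, -27, -40) = -27
j (MIN): min(10, 47) = 10
k (MIN): min(42, -6, 5) = -6
b (MAX): max(10, -6) = 10
P (MIN): min(-27, 10) = -27
m (MIN): min(-19, 3) = -19
n (MIN): min(32, -15, -37, 12) = -37
p (MIN): min(46, 41) = 41
c (MAX): max(-19, -37, 41) = 41
q (MIN): min(-50, 5, -9) = -50
r (MIN): min(36, 31, 46) = 31
s (MIN): min(5, -3) = -3
d (MAX): max(-50, 31, -3) = 31
t (MIN): min(-18, 0) = -18
u (MIN): min(34, 35) = 34
e (MAX): max(-18, 34) = 34
Q (MIN): min(41, 31, 34) = 31
top (MAX): max(-27, 31) = 31
At top, MAX picks Q (highest: 31).
At Q, MIN picks d (lowest: 31).
At d, MAX picks r (highest: 31).
At r, MIN picks ay (lowest: 31).
Terminal value 31.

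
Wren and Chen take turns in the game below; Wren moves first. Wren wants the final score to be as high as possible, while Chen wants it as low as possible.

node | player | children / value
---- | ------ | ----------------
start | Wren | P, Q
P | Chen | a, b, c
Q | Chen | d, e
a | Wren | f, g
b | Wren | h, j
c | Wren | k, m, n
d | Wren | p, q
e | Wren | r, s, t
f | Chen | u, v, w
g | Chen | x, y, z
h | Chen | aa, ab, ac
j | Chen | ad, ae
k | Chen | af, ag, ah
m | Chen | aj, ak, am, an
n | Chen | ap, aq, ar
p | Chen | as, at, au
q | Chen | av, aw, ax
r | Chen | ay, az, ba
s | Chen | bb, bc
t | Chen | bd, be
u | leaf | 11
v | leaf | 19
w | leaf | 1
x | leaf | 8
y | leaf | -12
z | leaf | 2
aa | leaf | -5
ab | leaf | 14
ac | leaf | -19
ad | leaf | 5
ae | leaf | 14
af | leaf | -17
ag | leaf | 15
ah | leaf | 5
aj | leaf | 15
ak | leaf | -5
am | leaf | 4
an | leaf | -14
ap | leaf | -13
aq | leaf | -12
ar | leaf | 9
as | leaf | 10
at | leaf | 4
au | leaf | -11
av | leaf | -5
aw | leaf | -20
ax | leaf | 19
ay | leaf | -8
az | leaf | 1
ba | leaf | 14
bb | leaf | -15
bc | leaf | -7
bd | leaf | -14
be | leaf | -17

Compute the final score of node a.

1

f (Chen): min(11, 19, 1) = 1
g (Chen): min(8, -12, 2) = -12
a (Wren): max(1, -12) = 1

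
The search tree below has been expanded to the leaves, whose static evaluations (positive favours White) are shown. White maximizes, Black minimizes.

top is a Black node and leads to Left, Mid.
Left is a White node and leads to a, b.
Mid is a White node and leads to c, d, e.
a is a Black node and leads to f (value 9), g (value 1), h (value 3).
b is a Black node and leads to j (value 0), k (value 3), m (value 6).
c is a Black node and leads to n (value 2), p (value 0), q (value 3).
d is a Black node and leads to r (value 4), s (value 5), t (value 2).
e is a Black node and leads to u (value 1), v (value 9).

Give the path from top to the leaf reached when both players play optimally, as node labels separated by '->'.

top -> Left -> a -> g

a (Black): min(9, 1, 3) = 1
b (Black): min(0, 3, 6) = 0
Left (White): max(1, 0) = 1
c (Black): min(2, 0, 3) = 0
d (Black): min(4, 5, 2) = 2
e (Black): min(1, 9) = 1
Mid (White): max(0, 2, 1) = 2
top (Black): min(1, 2) = 1
At top, Black picks Left (lowest: 1).
At Left, White picks a (highest: 1).
At a, Black picks g (lowest: 1).
Terminal value 1.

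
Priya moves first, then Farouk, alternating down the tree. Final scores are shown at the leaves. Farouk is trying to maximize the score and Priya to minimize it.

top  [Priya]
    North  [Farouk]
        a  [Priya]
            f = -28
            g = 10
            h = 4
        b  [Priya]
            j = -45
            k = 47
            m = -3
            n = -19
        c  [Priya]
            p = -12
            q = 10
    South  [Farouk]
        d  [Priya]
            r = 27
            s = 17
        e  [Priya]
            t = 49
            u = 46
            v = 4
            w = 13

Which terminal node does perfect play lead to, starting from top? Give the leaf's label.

p

a (Priya): min(-28, 10, 4) = -28
b (Priya): min(-45, 47, -3, -19) = -45
c (Priya): min(-12, 10) = -12
North (Farouk): max(-28, -45, -12) = -12
d (Priya): min(27, 17) = 17
e (Priya): min(49, 46, 4, 13) = 4
South (Farouk): max(17, 4) = 17
top (Priya): min(-12, 17) = -12
At top, Priya picks North (lowest: -12).
At North, Farouk picks c (highest: -12).
At c, Priya picks p (lowest: -12).
Terminal value -12.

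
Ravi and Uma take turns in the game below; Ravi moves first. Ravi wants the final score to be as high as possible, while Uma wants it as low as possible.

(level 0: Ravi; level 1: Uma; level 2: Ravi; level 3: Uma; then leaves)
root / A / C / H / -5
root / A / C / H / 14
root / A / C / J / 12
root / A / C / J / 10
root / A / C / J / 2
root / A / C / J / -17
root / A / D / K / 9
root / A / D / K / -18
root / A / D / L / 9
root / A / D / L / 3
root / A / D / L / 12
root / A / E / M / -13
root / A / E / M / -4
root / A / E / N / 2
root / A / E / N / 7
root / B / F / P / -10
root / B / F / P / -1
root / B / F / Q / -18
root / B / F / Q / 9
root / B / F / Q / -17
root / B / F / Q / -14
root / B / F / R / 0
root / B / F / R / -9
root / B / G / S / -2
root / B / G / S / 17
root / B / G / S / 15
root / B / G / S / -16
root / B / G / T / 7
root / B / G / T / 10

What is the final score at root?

H (Uma): min(-5, 14) = -5
J (Uma): min(12, 10, 2, -17) = -17
C (Ravi): max(-5, -17) = -5
K (Uma): min(9, -18) = -18
L (Uma): min(9, 3, 12) = 3
D (Ravi): max(-18, 3) = 3
M (Uma): min(-13, -4) = -13
N (Uma): min(2, 7) = 2
E (Ravi): max(-13, 2) = 2
A (Uma): min(-5, 3, 2) = -5
P (Uma): min(-10, -1) = -10
Q (Uma): min(-18, 9, -17, -14) = -18
R (Uma): min(0, -9) = -9
F (Ravi): max(-10, -18, -9) = -9
S (Uma): min(-2, 17, 15, -16) = -16
T (Uma): min(7, 10) = 7
G (Ravi): max(-16, 7) = 7
B (Uma): min(-9, 7) = -9
root (Ravi): max(-5, -9) = -5

-5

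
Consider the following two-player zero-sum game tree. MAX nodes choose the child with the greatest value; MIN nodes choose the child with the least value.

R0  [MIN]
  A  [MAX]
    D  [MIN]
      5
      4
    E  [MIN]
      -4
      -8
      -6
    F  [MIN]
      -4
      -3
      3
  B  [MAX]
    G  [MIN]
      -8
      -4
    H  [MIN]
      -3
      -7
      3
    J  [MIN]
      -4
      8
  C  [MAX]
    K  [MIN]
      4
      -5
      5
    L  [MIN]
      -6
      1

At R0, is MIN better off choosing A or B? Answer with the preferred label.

D (MIN): min(5, 4) = 4
E (MIN): min(-4, -8, -6) = -8
F (MIN): min(-4, -3, 3) = -4
A (MAX): max(4, -8, -4) = 4
G (MIN): min(-8, -4) = -8
H (MIN): min(-3, -7, 3) = -7
J (MIN): min(-4, 8) = -4
B (MAX): max(-8, -7, -4) = -4
MIN prefers the lower value; A=4, B=-4. B is better since -4 < 4.

B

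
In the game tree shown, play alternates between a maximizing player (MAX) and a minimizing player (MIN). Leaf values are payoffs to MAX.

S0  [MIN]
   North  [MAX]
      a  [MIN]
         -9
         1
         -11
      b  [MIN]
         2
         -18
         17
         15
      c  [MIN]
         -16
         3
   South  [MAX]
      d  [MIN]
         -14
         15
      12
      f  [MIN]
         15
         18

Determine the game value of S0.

a (MIN): min(-9, 1, -11) = -11
b (MIN): min(2, -18, 17, 15) = -18
c (MIN): min(-16, 3) = -16
North (MAX): max(-11, -18, -16) = -11
d (MIN): min(-14, 15) = -14
f (MIN): min(15, 18) = 15
South (MAX): max(-14, 12, 15) = 15
S0 (MIN): min(-11, 15) = -11

-11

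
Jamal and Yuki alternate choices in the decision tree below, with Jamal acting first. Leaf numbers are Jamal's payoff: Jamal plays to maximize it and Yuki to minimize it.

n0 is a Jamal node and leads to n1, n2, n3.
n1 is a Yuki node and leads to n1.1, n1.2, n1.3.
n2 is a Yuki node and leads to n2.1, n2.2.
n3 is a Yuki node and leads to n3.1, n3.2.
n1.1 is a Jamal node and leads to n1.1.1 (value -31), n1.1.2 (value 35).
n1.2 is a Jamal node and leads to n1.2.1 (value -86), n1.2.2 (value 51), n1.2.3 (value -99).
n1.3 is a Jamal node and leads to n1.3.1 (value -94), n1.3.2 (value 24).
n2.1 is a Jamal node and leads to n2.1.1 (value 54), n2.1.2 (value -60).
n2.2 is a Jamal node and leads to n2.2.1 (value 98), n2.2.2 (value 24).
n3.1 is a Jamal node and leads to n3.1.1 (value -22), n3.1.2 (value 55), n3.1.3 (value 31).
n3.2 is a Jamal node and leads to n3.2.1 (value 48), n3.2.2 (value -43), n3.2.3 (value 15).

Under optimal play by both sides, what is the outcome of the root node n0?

n1.1 (Jamal): max(-31, 35) = 35
n1.2 (Jamal): max(-86, 51, -99) = 51
n1.3 (Jamal): max(-94, 24) = 24
n1 (Yuki): min(35, 51, 24) = 24
n2.1 (Jamal): max(54, -60) = 54
n2.2 (Jamal): max(98, 24) = 98
n2 (Yuki): min(54, 98) = 54
n3.1 (Jamal): max(-22, 55, 31) = 55
n3.2 (Jamal): max(48, -43, 15) = 48
n3 (Yuki): min(55, 48) = 48
n0 (Jamal): max(24, 54, 48) = 54

54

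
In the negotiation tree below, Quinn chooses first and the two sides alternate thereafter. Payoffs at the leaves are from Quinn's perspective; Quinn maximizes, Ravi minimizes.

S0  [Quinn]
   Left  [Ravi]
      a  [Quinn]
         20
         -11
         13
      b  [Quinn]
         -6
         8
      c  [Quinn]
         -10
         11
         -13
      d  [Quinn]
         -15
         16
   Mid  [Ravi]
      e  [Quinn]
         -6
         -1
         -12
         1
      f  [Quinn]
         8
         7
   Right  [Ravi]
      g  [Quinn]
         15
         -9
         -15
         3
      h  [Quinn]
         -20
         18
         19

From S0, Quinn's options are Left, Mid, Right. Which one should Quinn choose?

a (Quinn): max(20, -11, 13) = 20
b (Quinn): max(-6, 8) = 8
c (Quinn): max(-10, 11, -13) = 11
d (Quinn): max(-15, 16) = 16
Left (Ravi): min(20, 8, 11, 16) = 8
e (Quinn): max(-6, -1, -12, 1) = 1
f (Quinn): max(8, 7) = 8
Mid (Ravi): min(1, 8) = 1
g (Quinn): max(15, -9, -15, 3) = 15
h (Quinn): max(-20, 18, 19) = 19
Right (Ravi): min(15, 19) = 15
S0 (Quinn): max(8, 1, 15) = 15
Quinn at S0 wants the highest of {Left=8, Mid=1, Right=15}, so chooses Right.

Right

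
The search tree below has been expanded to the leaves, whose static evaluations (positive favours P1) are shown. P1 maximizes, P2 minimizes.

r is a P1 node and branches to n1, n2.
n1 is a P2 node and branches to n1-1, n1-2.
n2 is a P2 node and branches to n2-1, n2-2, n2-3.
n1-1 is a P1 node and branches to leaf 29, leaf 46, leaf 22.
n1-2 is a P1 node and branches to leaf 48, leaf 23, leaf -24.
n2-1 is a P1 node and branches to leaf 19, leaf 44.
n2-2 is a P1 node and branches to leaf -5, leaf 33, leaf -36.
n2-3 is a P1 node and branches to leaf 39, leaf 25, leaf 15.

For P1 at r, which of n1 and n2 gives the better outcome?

n1

n1-1 (P1): max(29, 46, 22) = 46
n1-2 (P1): max(48, 23, -24) = 48
n1 (P2): min(46, 48) = 46
n2-1 (P1): max(19, 44) = 44
n2-2 (P1): max(-5, 33, -36) = 33
n2-3 (P1): max(39, 25, 15) = 39
n2 (P2): min(44, 33, 39) = 33
P1 prefers the higher value; n1=46, n2=33. n1 is better since 46 > 33.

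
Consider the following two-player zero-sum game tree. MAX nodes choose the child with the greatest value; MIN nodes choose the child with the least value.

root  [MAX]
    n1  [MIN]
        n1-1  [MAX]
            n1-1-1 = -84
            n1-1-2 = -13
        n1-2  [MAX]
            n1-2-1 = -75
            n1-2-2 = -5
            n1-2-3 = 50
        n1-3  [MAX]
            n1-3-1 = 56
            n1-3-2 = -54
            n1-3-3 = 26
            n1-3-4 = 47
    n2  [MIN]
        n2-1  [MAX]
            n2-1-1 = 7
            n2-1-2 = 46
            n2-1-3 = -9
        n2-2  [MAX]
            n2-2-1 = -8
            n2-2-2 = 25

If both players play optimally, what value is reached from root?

25

n1-1 (MAX): max(-84, -13) = -13
n1-2 (MAX): max(-75, -5, 50) = 50
n1-3 (MAX): max(56, -54, 26, 47) = 56
n1 (MIN): min(-13, 50, 56) = -13
n2-1 (MAX): max(7, 46, -9) = 46
n2-2 (MAX): max(-8, 25) = 25
n2 (MIN): min(46, 25) = 25
root (MAX): max(-13, 25) = 25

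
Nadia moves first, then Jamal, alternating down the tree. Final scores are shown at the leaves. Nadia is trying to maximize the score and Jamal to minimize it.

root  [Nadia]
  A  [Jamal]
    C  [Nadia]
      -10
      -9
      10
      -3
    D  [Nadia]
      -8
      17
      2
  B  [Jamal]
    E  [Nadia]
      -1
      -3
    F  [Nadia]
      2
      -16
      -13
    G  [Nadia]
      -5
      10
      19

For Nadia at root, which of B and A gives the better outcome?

A

E (Nadia): max(-1, -3) = -1
F (Nadia): max(2, -16, -13) = 2
G (Nadia): max(-5, 10, 19) = 19
B (Jamal): min(-1, 2, 19) = -1
C (Nadia): max(-10, -9, 10, -3) = 10
D (Nadia): max(-8, 17, 2) = 17
A (Jamal): min(10, 17) = 10
Nadia prefers the higher value; B=-1, A=10. A is better since 10 > -1.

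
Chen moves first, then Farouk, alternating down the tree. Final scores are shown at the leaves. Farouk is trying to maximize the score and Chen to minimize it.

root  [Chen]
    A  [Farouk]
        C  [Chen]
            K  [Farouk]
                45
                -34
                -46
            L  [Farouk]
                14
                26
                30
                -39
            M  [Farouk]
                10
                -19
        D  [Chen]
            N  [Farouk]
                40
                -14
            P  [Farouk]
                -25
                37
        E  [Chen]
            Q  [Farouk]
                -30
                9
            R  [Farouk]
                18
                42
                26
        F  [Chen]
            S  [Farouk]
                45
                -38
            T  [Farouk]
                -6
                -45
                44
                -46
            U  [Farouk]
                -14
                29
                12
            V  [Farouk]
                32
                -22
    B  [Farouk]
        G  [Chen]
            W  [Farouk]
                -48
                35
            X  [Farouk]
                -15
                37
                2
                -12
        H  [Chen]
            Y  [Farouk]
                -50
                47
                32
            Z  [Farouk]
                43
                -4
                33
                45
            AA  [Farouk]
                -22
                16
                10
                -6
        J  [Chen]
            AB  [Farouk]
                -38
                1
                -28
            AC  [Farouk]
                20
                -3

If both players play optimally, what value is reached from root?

K (Farouk): max(45, -34, -46) = 45
L (Farouk): max(14, 26, 30, -39) = 30
M (Farouk): max(10, -19) = 10
C (Chen): min(45, 30, 10) = 10
N (Farouk): max(40, -14) = 40
P (Farouk): max(-25, 37) = 37
D (Chen): min(40, 37) = 37
Q (Farouk): max(-30, 9) = 9
R (Farouk): max(18, 42, 26) = 42
E (Chen): min(9, 42) = 9
S (Farouk): max(45, -38) = 45
T (Farouk): max(-6, -45, 44, -46) = 44
U (Farouk): max(-14, 29, 12) = 29
V (Farouk): max(32, -22) = 32
F (Chen): min(45, 44, 29, 32) = 29
A (Farouk): max(10, 37, 9, 29) = 37
W (Farouk): max(-48, 35) = 35
X (Farouk): max(-15, 37, 2, -12) = 37
G (Chen): min(35, 37) = 35
Y (Farouk): max(-50, 47, 32) = 47
Z (Farouk): max(43, -4, 33, 45) = 45
AA (Farouk): max(-22, 16, 10, -6) = 16
H (Chen): min(47, 45, 16) = 16
AB (Farouk): max(-38, 1, -28) = 1
AC (Farouk): max(20, -3) = 20
J (Chen): min(1, 20) = 1
B (Farouk): max(35, 16, 1) = 35
root (Chen): min(37, 35) = 35

35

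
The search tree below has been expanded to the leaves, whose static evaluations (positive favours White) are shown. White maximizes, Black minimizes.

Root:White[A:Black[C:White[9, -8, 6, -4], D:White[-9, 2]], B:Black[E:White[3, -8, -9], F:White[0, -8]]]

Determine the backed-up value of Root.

C (White): max(9, -8, 6, -4) = 9
D (White): max(-9, 2) = 2
A (Black): min(9, 2) = 2
E (White): max(3, -8, -9) = 3
F (White): max(0, -8) = 0
B (Black): min(3, 0) = 0
Root (White): max(2, 0) = 2

2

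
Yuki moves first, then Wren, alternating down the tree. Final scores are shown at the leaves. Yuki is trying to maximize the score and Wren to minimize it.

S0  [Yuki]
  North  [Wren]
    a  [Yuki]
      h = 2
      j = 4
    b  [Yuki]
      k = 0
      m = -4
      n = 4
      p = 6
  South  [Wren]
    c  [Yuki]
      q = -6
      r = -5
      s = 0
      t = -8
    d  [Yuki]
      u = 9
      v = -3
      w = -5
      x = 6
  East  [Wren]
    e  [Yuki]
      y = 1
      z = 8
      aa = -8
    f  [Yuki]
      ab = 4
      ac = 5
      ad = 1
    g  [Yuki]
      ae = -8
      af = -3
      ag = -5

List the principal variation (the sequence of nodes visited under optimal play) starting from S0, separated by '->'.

S0 -> North -> a -> j

a (Yuki): max(2, 4) = 4
b (Yuki): max(0, -4, 4, 6) = 6
North (Wren): min(4, 6) = 4
c (Yuki): max(-6, -5, 0, -8) = 0
d (Yuki): max(9, -3, -5, 6) = 9
South (Wren): min(0, 9) = 0
e (Yuki): max(1, 8, -8) = 8
f (Yuki): max(4, 5, 1) = 5
g (Yuki): max(-8, -3, -5) = -3
East (Wren): min(8, 5, -3) = -3
S0 (Yuki): max(4, 0, -3) = 4
At S0, Yuki picks North (highest: 4).
At North, Wren picks a (lowest: 4).
At a, Yuki picks j (highest: 4).
Terminal value 4.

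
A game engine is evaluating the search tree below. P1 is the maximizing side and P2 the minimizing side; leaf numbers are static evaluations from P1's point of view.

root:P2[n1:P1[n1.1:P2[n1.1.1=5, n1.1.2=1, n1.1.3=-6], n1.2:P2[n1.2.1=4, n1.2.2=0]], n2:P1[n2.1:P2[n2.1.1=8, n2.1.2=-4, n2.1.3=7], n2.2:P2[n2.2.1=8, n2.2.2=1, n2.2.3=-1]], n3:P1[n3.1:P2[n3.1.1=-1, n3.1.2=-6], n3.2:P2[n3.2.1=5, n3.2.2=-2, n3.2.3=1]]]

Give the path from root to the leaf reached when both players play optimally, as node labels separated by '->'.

root -> n3 -> n3.2 -> n3.2.2

n1.1 (P2): min(5, 1, -6) = -6
n1.2 (P2): min(4, 0) = 0
n1 (P1): max(-6, 0) = 0
n2.1 (P2): min(8, -4, 7) = -4
n2.2 (P2): min(8, 1, -1) = -1
n2 (P1): max(-4, -1) = -1
n3.1 (P2): min(-1, -6) = -6
n3.2 (P2): min(5, -2, 1) = -2
n3 (P1): max(-6, -2) = -2
root (P2): min(0, -1, -2) = -2
At root, P2 picks n3 (lowest: -2).
At n3, P1 picks n3.2 (highest: -2).
At n3.2, P2 picks n3.2.2 (lowest: -2).
Terminal value -2.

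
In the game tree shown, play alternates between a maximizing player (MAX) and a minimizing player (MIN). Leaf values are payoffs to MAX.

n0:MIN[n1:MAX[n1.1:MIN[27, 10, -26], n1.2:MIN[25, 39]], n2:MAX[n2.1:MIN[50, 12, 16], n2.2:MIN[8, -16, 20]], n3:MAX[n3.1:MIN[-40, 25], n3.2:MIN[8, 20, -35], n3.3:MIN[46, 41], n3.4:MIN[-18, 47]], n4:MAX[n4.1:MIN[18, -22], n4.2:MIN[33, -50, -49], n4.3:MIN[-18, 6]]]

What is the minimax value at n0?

-18

n1.1 (MIN): min(27, 10, -26) = -26
n1.2 (MIN): min(25, 39) = 25
n1 (MAX): max(-26, 25) = 25
n2.1 (MIN): min(50, 12, 16) = 12
n2.2 (MIN): min(8, -16, 20) = -16
n2 (MAX): max(12, -16) = 12
n3.1 (MIN): min(-40, 25) = -40
n3.2 (MIN): min(8, 20, -35) = -35
n3.3 (MIN): min(46, 41) = 41
n3.4 (MIN): min(-18, 47) = -18
n3 (MAX): max(-40, -35, 41, -18) = 41
n4.1 (MIN): min(18, -22) = -22
n4.2 (MIN): min(33, -50, -49) = -50
n4.3 (MIN): min(-18, 6) = -18
n4 (MAX): max(-22, -50, -18) = -18
n0 (MIN): min(25, 12, 41, -18) = -18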